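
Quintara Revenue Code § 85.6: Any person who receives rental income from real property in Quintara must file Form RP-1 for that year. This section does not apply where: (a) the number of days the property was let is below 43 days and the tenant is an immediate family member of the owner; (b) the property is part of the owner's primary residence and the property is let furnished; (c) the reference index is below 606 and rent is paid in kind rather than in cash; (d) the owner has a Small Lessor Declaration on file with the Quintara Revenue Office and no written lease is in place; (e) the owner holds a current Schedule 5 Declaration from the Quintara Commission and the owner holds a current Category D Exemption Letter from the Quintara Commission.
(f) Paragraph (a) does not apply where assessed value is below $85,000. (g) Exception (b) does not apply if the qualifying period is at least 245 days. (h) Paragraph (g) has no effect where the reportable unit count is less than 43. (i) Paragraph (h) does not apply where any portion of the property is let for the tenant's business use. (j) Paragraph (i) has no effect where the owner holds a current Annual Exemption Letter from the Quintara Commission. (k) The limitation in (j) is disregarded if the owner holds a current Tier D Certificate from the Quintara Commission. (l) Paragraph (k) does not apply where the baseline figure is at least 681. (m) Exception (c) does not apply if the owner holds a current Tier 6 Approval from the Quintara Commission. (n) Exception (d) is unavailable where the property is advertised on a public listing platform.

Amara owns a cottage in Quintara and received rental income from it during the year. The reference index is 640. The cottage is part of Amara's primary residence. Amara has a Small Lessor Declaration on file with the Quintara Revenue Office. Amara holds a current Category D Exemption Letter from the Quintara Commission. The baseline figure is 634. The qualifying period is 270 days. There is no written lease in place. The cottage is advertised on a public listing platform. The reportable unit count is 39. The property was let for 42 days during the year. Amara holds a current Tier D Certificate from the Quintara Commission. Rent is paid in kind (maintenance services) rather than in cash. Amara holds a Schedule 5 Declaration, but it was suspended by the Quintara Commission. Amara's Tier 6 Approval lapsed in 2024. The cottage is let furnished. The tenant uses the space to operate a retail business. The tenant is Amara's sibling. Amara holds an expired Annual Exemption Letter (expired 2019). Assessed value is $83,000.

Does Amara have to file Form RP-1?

Yes — Amara must file Form RP-1.

Exception (a)'s conditions are all satisfied: the number of days the property was let is 42 days, below the 43 days limit; the tenant is an immediate family member. But applying paragraph (f): (f) operates against (a): assessed value is $83,000, below the $85,000 limit. Exception (a) does not apply.
All of (b)'s requirements are met (the cottage is part of the primary residence; the property is let furnished). But applying paragraphs (g)–(l): (g) operates against (b): the qualifying period is 270 days, meeting the 245 days threshold. (h) would limit (g) — the reportable unit count is 39, less than the 43 limit — but (i) sets (h) aside: (i) operates against (h): the space is let for business use. (j) does not operate here (the Annual Exemption Letter is not current), so (i) stands. (b) is therefore removed.
Exception (c) does not apply: the reference index is 640, not below 606.
All of (d)'s requirements are met (a Small Lessor Declaration is on file; there is no written lease). However, paragraph (n) must be considered: (n) operates — the property is publicly advertised. Exception (d) does not apply.
Exception (e) fails — no current Schedule 5 Declaration is held.
Every exception is unavailable, so the rule governs.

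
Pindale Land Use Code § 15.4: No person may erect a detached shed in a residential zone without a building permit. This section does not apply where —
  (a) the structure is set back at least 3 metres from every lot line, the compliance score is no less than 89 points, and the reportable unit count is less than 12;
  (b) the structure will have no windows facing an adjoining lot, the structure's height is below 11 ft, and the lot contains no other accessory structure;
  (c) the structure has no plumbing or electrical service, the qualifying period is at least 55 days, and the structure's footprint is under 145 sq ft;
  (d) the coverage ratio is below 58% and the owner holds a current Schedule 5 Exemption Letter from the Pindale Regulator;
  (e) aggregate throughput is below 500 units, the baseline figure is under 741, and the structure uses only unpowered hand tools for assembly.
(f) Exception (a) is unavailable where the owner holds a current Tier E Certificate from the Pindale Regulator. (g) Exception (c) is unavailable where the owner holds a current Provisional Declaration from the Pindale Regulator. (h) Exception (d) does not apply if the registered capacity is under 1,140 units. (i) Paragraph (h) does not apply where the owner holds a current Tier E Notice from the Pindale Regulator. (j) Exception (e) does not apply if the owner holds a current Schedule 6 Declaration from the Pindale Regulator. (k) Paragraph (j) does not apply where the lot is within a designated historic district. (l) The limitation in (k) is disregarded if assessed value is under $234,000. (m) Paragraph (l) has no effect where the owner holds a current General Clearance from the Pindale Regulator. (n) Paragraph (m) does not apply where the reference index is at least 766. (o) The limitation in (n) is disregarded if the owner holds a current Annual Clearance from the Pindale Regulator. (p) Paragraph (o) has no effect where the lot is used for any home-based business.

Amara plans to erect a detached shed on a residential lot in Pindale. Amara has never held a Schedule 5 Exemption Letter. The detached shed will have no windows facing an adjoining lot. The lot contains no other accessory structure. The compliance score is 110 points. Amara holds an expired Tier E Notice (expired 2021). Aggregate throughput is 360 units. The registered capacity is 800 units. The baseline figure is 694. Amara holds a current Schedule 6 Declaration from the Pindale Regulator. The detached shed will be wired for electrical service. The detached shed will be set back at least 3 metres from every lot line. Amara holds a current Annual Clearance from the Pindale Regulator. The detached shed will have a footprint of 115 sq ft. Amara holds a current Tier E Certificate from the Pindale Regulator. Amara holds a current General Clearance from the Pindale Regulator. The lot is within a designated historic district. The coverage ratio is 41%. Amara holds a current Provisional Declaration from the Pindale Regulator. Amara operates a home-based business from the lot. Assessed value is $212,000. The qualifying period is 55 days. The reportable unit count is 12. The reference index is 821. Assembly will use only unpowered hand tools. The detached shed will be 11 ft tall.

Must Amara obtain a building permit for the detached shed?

Exception (a) requires that the reportable unit count is less than 12; but the reportable unit count is 12, not less than 12, so (a) is unavailable.
Exception (b) fails — the structure's height is 11 ft, not below 11 ft.
Exception (c) does not apply: electrical service is planned.
Exception (d) requires that the owner holds a current Schedule 5 Exemption Letter from the Pindale Regulator; but there is no Schedule 5 Exemption Letter in force, so (d) is unavailable.
All of (e)'s requirements are met (aggregate throughput is 360 units, below the 500 units limit; the baseline figure is 694, under the 741 limit; assembly uses only hand tools). However, paragraphs (j)–(p) must be considered: (j) operates against (e): a current Schedule 6 Declaration is held. (k) is triggered (the lot is in a historic district), but is itself disapplied by (l): (l) is engaged — assessed value is $212,000, under the $234,000 limit. (m) operates (a current General Clearance is held), but is displaced by (n): (n) is engaged — the reference index is 821, meeting the 766 threshold. (o) would limit (n) — a current Annual Clearance is held — but (p) sets (o) aside: (p) is triggered — a home-based business operates on the lot. (e) is therefore removed.
Every exception is unavailable, so the rule governs.

Yes — Amara must obtain a building permit.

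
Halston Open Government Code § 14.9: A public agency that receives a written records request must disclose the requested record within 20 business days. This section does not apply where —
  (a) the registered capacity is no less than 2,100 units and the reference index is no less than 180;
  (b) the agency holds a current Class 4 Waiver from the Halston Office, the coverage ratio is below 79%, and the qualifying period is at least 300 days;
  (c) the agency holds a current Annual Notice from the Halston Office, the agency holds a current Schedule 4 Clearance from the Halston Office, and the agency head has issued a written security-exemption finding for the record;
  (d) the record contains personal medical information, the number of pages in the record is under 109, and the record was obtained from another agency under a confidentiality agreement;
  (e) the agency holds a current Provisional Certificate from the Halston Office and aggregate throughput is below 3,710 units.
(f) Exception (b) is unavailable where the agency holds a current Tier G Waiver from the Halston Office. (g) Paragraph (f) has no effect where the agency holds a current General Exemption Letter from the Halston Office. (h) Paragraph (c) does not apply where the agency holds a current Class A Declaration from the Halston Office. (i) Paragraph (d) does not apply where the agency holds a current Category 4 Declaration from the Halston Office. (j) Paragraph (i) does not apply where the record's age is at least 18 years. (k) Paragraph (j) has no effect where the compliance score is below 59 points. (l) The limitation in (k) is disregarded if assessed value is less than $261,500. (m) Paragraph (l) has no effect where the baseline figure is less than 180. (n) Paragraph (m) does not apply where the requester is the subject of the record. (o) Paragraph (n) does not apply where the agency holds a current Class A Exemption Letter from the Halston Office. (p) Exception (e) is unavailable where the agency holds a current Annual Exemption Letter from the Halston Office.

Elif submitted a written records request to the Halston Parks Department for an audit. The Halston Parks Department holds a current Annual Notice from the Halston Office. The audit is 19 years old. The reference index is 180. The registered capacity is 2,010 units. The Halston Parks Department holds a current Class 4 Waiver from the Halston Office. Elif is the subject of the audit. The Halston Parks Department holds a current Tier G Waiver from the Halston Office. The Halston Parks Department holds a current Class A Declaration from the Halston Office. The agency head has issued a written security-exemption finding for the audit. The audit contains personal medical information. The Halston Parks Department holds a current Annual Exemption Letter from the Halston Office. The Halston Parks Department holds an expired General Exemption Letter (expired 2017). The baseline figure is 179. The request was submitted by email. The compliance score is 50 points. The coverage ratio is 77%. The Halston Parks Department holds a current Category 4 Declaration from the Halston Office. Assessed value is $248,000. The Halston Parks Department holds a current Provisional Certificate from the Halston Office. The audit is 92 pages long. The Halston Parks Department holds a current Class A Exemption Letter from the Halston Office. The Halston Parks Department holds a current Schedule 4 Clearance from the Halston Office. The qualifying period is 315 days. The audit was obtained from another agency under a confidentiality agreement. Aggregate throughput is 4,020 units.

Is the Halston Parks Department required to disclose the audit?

Yes — the Halston Parks Department must disclose the audit.

Exception (a) does not apply: the registered capacity is 2,010 units, short of 2,100 units.
Exception (b): a current Class 4 Waiver is held; the coverage ratio is 77%, below the 79% limit; the qualifying period is 315 days, meeting the 300 days threshold — every condition holds. However, paragraphs (f)–(g) must be considered: (f) operates against (b): a current Tier G Waiver is held. (g), which would lift (f), does not operate here — no current General Exemption Letter is held. (b) is therefore removed.
All of (c)'s requirements are met (a current Annual Notice is held; a current Schedule 4 Clearance is held; a written security-exemption finding has been issued). However, paragraph (h) must be considered: (h) operates — a current Class A Declaration is held. So (c) is unavailable.
Exception (d): the audit contains personal medical information; the number of pages in the record is 92, under the 109 limit; the audit was obtained under a confidentiality agreement — every condition holds. However, paragraphs (i)–(o) must be considered: (i) operates against (d): a current Category 4 Declaration is held. (j) is triggered (the record's age is 19 years, meeting the 18 years threshold), but yields to (k): (k) is triggered — the compliance score is 50 points, below the 59 points limit. (l) would limit (k) — assessed value is $248,000, less than the $261,500 limit — but (m) sets (l) aside: (m) operates — the baseline figure is 179, less than the 180 limit. (n) would limit (m) — Elif is the subject of the audit — but (o) sets (n) aside: (o) operates — a current Class A Exemption Letter is held. (d) is therefore removed.
Exception (e) fails — aggregate throughput is 4,020 units, not below 3,710 units.
No exception is made out. the Halston Parks Department falls within the general rule.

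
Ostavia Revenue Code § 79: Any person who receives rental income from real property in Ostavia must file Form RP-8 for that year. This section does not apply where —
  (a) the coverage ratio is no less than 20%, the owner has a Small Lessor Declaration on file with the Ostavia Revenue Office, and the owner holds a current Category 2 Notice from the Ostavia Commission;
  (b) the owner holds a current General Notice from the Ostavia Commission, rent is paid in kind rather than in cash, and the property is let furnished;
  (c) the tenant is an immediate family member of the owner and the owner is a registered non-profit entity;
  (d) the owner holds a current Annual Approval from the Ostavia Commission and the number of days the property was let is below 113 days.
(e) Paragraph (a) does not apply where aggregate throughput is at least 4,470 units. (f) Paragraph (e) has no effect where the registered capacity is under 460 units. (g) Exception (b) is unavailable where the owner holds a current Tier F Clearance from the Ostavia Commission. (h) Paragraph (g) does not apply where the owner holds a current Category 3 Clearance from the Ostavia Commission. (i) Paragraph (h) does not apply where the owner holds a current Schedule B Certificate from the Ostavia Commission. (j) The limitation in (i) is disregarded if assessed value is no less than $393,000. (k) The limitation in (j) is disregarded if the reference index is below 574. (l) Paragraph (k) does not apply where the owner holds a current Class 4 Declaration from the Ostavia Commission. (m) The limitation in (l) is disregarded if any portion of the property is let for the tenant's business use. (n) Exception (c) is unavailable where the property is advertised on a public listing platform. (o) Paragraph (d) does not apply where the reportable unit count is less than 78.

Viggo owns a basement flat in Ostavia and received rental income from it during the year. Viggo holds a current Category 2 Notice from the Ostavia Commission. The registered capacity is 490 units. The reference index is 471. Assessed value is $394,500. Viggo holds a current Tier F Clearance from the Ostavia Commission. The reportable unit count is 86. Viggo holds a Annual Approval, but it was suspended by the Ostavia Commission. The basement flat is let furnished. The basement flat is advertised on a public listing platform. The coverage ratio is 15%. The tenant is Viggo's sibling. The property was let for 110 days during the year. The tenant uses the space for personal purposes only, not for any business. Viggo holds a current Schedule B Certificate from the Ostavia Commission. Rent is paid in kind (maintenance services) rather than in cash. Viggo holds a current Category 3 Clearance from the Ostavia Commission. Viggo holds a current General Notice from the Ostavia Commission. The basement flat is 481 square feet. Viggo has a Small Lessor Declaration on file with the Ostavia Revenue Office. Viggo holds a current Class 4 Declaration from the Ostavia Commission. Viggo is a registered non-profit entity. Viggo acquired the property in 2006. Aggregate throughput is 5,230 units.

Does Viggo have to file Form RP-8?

No — exception (b) applies; Viggo is not required to file Form RP-8.

Exception (a) requires that the coverage ratio is no less than 20%; but the coverage ratio is 15%, short of 20%, so (a) is unavailable.
Exception (b): a current General Notice is held; rent is paid in kind; the property is let furnished — every condition holds. Considering the limiting provisions: (g) would limit (b) — a current Tier F Clearance is held — but (h) sets (g) aside: (h) operates against (g): a current Category 3 Clearance is held. (i) is engaged (a current Schedule B Certificate is held), but is set aside by (j): (j) is engaged — assessed value is $394,500, meeting the $393,000 threshold. (k) is triggered (the reference index is 471, below the 574 limit), but yields to (l): (l) operates — a current Class 4 Declaration is held. (m), which would lift (l), does not operate here — the space is used for personal purposes only. So (b) applies.
Exception (c): the tenant is an immediate family member; Viggo is a registered non-profit — every condition holds. But: (n) is triggered — the property is publicly advertised. So (c) is unavailable.
Exception (d) does not apply: no current Annual Approval is held.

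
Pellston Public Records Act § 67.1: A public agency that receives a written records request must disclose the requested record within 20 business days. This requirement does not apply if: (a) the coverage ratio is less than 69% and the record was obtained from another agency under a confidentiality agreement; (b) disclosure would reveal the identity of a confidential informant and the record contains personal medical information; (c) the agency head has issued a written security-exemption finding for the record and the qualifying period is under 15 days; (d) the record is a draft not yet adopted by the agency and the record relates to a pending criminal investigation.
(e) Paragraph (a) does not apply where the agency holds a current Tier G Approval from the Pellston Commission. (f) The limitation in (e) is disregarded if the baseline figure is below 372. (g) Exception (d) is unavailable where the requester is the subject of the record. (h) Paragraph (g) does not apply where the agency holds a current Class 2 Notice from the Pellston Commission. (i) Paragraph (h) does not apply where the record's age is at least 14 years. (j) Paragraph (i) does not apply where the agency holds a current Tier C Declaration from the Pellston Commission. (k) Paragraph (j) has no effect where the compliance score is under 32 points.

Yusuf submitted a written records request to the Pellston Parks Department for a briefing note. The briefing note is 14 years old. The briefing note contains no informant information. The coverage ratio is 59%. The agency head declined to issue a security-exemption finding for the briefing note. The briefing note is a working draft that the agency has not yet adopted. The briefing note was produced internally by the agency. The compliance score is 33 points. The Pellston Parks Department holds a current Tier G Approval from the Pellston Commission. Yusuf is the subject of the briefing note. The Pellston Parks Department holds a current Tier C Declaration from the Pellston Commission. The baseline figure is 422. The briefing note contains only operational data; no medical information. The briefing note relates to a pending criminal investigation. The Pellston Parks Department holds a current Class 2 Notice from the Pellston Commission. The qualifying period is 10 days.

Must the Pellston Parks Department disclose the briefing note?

No — exception (d) applies; the Pellston Parks Department is not required to disclose the briefing note.

Exception (a) fails — the briefing note was produced internally.
Exception (b) does not apply: the briefing note contains no informant information.
Exception (c) does not apply: the agency head declined to issue a security-exemption finding.
Exception (d) is satisfied on its face — the briefing note is an unadopted draft; the briefing note relates to a pending investigation. Under paragraphs (g)–(k): (g) applies (Yusuf is the subject of the briefing note), but is set aside by (h): (h) operates against (g): a current Class 2 Notice is held. (i) would limit (h) — the record's age is 14 years, meeting the 14 years threshold — but (j) sets (i) aside: (j) operates — a current Tier C Declaration is held. (k), which would lift (j), is not triggered — the compliance score is 33 points, not under 32 points. Exception (d) stands.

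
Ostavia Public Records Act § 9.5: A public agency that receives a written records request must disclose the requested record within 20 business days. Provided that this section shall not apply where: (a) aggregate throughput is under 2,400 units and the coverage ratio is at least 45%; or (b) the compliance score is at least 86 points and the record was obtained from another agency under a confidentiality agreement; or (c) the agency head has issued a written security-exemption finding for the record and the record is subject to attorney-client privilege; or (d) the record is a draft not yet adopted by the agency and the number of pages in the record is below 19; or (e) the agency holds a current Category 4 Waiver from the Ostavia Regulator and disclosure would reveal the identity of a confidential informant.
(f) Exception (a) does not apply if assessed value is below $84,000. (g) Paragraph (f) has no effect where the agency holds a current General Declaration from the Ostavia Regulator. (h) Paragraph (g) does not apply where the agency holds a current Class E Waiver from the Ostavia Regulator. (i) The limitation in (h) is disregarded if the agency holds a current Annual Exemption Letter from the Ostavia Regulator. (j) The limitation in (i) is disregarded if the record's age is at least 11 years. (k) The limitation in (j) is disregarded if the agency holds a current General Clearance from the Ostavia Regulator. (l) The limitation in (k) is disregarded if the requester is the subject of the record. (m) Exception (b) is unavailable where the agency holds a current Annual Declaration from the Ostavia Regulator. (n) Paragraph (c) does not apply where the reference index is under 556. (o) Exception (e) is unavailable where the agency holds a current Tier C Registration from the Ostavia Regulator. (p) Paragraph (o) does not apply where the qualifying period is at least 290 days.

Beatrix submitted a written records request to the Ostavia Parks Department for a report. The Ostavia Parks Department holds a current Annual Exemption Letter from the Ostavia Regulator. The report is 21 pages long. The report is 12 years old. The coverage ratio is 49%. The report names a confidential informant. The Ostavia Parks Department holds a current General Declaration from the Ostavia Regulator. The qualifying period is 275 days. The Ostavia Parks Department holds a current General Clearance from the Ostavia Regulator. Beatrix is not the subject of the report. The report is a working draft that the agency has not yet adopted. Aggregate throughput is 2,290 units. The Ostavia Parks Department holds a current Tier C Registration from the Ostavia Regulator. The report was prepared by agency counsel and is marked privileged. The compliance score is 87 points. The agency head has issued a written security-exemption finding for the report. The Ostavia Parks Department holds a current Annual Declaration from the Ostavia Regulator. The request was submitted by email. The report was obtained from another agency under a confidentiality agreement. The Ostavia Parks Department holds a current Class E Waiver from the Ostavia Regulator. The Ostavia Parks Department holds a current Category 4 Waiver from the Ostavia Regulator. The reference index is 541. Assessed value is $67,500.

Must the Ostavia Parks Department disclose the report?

All of (a)'s requirements are met (aggregate throughput is 2,290 units, under the 2,400 units limit; the coverage ratio is 49%, meeting the 45% threshold). As to paragraphs (f)–(l): (f) is triggered (assessed value is $67,500, below the $84,000 limit), but is displaced by (g): (g) operates against (f): a current General Declaration is held. (h) would limit (g) — a current Class E Waiver is held — but (i) sets (h) aside: (i) is triggered — a current Annual Exemption Letter is held. (j) would limit (i) — the record's age is 12 years, meeting the 11 years threshold — but (k) sets (j) aside: (k) operates against (j): a current General Clearance is held. (l), which would lift (k), is inapplicable — Beatrix is not the subject of the report. Exception (a) stands.
Exception (b)'s conditions are all satisfied: the compliance score is 87 points, meeting the 86 points threshold; the report was obtained under a confidentiality agreement. But: (m) operates against (b): a current Annual Declaration is held. (b) is therefore removed.
Exception (c): a written security-exemption finding has been issued; the report is privileged — every condition holds. However, paragraph (n) must be considered: (n) is engaged — the reference index is 541, under the 556 limit. (c) is therefore removed.
Exception (d) fails — the number of pages in the record is 21, not below 19.
Exception (e)'s conditions are all satisfied: a current Category 4 Waiver is held; the report names a confidential informant. However, paragraphs (o)–(p) must be considered: (o) operates against (e): a current Tier C Registration is held. (p) is not triggered (the qualifying period is 275 days, short of 290 days), so (o) stands. (e) is therefore removed.

No — exception (a) applies; the Ostavia Parks Department is not required to disclose the report.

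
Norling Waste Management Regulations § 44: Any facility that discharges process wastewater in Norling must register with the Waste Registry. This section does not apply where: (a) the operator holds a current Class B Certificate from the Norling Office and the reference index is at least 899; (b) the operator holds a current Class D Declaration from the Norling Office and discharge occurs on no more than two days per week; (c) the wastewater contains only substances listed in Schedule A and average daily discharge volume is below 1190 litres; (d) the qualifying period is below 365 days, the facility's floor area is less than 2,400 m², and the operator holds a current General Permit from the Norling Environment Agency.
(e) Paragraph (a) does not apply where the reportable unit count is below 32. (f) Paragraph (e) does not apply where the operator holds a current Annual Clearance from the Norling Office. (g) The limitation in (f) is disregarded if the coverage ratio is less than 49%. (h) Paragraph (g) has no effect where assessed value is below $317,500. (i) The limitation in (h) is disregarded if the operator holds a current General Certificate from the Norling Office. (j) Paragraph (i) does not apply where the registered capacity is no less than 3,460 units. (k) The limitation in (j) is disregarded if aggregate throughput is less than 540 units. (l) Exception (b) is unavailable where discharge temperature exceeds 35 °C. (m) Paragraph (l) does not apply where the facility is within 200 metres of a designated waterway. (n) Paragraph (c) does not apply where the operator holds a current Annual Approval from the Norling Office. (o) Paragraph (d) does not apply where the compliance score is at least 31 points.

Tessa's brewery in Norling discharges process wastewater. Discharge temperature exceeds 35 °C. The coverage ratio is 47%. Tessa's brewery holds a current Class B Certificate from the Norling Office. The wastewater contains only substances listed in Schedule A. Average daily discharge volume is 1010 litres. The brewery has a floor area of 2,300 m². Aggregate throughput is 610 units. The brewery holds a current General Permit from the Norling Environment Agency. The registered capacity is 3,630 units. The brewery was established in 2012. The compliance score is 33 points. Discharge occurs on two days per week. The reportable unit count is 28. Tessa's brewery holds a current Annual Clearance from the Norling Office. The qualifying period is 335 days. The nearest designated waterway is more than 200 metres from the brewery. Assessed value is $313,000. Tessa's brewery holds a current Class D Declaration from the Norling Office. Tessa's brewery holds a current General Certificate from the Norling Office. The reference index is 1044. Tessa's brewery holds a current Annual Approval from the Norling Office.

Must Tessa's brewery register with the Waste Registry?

No — exception (a) applies; Tessa's brewery is not required to register with the Waste Registry.

Exception (a) is satisfied on its face — a current Class B Certificate is held; the reference index is 1,044, meeting the 899 threshold. As to paragraphs (e)–(k): (e) applies (the reportable unit count is 28, below the 32 limit), but is itself disapplied by (f): (f) operates — a current Annual Clearance is held. (g) is engaged (the coverage ratio is 47%, less than the 49% limit), but is displaced by (h): (h) operates against (g): assessed value is $313,000, below the $317,500 limit. (i) would limit (h) — a current General Certificate is held — but (j) sets (i) aside: (j) is triggered — the registered capacity is 3,630 units, meeting the 3,460 units threshold. (k), which would lift (j), is not engaged — aggregate throughput is 610 units, not less than 540 units. (a) remains available.
Exception (b) is satisfied on its face — a current Class D Declaration is held; discharge occurs on no more than two days per week. But applying paragraphs (l)–(m): (l) operates against (b): discharge temperature exceeds 35 °C. (m), which would lift (l), is inapplicable — the brewery is more than 200 m from any designated waterway. Exception (b) does not apply.
All of (c)'s requirements are met (the wastewater is Schedule-A-only; average daily discharge volume is 1010 litres, below the 1190 litres limit). However, paragraph (n) must be considered: (n) operates against (c): a current Annual Approval is held. Exception (c) does not apply.
Exception (d): the qualifying period is 335 days, below the 365 days limit; the facility's floor area is 2,300 m², less than the 2,400 m² limit; a current General Permit is held — every condition holds. But applying paragraph (o): (o) applies — the compliance score is 33 points, meeting the 31 points threshold. (d) is therefore removed.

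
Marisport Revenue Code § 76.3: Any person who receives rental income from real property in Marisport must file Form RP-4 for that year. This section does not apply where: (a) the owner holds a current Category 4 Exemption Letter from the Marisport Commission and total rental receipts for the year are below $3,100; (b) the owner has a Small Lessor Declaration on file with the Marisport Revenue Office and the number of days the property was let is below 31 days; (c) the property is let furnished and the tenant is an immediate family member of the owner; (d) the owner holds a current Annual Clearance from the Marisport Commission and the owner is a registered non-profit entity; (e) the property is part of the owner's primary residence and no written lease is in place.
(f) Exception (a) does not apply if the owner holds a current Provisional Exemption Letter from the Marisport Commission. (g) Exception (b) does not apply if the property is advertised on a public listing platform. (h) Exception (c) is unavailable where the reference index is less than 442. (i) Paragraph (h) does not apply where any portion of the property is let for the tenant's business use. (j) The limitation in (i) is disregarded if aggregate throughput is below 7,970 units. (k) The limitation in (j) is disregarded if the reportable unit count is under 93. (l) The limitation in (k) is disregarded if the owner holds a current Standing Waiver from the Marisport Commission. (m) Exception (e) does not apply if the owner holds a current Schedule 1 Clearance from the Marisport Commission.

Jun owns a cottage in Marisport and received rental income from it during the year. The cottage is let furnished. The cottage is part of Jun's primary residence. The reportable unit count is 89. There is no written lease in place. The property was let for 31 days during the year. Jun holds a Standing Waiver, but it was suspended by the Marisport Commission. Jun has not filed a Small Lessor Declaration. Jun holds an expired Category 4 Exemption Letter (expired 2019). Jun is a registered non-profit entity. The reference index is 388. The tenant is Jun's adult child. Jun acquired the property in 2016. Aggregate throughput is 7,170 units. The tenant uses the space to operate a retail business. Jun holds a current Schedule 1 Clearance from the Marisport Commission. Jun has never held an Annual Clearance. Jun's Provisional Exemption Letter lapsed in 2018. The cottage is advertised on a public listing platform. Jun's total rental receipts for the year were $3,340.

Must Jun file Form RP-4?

No — exception (c) applies; Jun is not required to file Form RP-4.

Exception (a) fails — no current Category 4 Exemption Letter is held.
Exception (b) requires that the owner has a Small Lessor Declaration on file with the Marisport Revenue Office; but no Small Lessor Declaration is on file, so (b) is unavailable.
Exception (c): the property is let furnished; the tenant is an immediate family member — every condition holds. Applying paragraphs (h)–(l): (h) applies (the reference index is 388, less than the 442 limit), but yields to (i): (i) applies — the space is let for business use. (j) would limit (i) — aggregate throughput is 7,170 units, below the 7,970 units limit — but (k) sets (j) aside: (k) is triggered — the reportable unit count is 89, under the 93 limit. (l), which would lift (k), is not triggered — no current Standing Waiver is held. (c) remains available.
Exception (d) does not apply: there is no Annual Clearance in force.
Exception (e)'s conditions are all satisfied: the cottage is part of the primary residence; there is no written lease. However, paragraph (m) must be considered: (m) is triggered — a current Schedule 1 Clearance is held. Exception (e) does not apply.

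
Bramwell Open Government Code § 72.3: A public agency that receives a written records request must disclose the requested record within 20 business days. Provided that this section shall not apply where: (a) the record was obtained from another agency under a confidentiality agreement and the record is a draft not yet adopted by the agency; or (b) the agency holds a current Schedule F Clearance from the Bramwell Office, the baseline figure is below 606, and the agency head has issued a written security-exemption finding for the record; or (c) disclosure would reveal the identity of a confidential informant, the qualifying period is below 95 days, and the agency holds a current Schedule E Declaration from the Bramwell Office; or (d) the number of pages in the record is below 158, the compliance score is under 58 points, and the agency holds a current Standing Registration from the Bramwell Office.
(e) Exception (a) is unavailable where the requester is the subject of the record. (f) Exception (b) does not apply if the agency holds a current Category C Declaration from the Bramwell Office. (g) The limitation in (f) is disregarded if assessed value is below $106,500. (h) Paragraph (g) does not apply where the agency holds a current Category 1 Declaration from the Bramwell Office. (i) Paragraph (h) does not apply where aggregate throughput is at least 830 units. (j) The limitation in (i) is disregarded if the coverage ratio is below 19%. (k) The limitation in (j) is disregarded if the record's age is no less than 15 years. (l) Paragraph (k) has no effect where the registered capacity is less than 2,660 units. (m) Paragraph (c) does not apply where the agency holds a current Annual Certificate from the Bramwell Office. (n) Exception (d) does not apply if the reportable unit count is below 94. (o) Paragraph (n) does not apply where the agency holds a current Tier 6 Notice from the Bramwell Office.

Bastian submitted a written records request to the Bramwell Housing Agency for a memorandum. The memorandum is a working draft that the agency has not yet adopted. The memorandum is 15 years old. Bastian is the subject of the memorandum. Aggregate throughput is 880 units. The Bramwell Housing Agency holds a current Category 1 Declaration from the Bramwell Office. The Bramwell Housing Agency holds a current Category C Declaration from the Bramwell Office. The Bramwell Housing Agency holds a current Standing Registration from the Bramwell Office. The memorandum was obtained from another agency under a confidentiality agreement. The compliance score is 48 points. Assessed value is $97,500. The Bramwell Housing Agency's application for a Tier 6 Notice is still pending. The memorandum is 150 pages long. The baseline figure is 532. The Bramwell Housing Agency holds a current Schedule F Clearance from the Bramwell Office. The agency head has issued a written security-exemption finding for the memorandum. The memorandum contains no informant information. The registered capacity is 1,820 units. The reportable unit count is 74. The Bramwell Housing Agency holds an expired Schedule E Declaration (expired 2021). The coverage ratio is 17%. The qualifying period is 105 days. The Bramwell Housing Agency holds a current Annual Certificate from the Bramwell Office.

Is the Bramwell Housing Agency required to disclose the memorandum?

Yes — the Bramwell Housing Agency must disclose the memorandum.

Exception (a) is satisfied on its face — the memorandum was obtained under a confidentiality agreement; the memorandum is an unadopted draft. However, paragraph (e) must be considered: (e) operates against (a): Bastian is the subject of the memorandum. Exception (a) does not apply.
Exception (b): a current Schedule F Clearance is held; the baseline figure is 532, below the 606 limit; a written security-exemption finding has been issued — every condition holds. Turning to paragraphs (f)–(l): (f) is triggered — a current Category C Declaration is held. (g) applies (assessed value is $97,500, below the $106,500 limit), but is displaced by (h): (h) operates against (g): a current Category 1 Declaration is held. (i) operates (aggregate throughput is 880 units, meeting the 830 units threshold), but yields to (j): (j) operates — the coverage ratio is 17%, below the 19% limit. (k) is engaged (the record's age is 15 years, meeting the 15 years threshold), but is set aside by (l): (l) operates against (k): the registered capacity is 1,820 units, less than the 2,660 units limit. Exception (b) does not apply.
Exception (c) requires that disclosure would reveal the identity of a confidential informant; but the memorandum contains no informant information, so (c) is unavailable.
All of (d)'s requirements are met (the number of pages in the record is 150, below the 158 limit; the compliance score is 48 points, under the 58 points limit; a current Standing Registration is held). Turning to paragraphs (n)–(o): (n) applies — the reportable unit count is 74, below the 94 limit. (o), which would lift (n), does not operate here — the Tier 6 Notice is not current. Exception (d) does not apply.
Every exception is unavailable, so the rule governs.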